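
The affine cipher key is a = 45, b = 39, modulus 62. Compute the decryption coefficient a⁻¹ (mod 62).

gcd(62, 45) by repeated division:
62 = 1·45 + 17
45 = 2·17 + 11
17 = 1·11 + 6
11 = 1·6 + 5
6 = 1·5 + 1
5 = 5·1 + 0
gcd = 1, so the inverse exists. Back-substitute:
1 = 6 − 5
1 = −11 + 2·6
1 = 2·17 − 3·11
1 = −3·45 + 8·17
1 = 8·62 − 11·45
Hence 45⁻¹ ≡ -11 ≡ 51 (mod 62).

51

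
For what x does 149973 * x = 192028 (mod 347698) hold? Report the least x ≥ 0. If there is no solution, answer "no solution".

177802

First find gcd(149973, 347698):
347698 = 2*149973 + 47752
149973 = 3*47752 + 6717
47752 = 7*6717 + 733
6717 = 9*733 + 120
733 = 6*120 + 13
120 = 9*13 + 3
13 = 4*3 + 1
3 = 3*1 + 0
gcd = 1, so a unique solution mod 347698 exists.
Back-substitute for the Bézout coefficients:
1 = 13 − 4·3
1 = −4·120 + 37·13
1 = 37·733 − 226·120
1 = −226·6717 + 2071·733
1 = 2071·47752 − 14723·6717
1 = −14723·149973 + 46240·47752
1 = 46240·347698 − 107203·149973
So 149973·(-107203) ≡ 1 (mod 347698), giving 149973⁻¹ ≡ 240495.
x ≡ 149973⁻¹·192028 ≡ 240495·192028 ≡ 177802 (mod 347698).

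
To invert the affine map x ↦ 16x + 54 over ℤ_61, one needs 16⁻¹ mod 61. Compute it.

Extended Euclidean algorithm:
61 = 3×16 + 13
16 = 1×13 + 3
13 = 4×3 + 1
3 = 3×1 + 0
Since gcd(16, 61) = 1, back-substitute to write 1 as a combination:
1 = 13 − 4·3
1 = −4·16 + 5·13
1 = 5·61 − 19·16
Hence 16⁻¹ ≡ -19 ≡ 42 (mod 61).

42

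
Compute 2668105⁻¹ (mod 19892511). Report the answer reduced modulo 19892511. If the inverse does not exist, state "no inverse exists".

9753724

gcd(19892511, 2668105) by repeated division:
19892511 = 7*2668105 + 1215776
2668105 = 2*1215776 + 236553
1215776 = 5*236553 + 33011
236553 = 7*33011 + 5476
33011 = 6*5476 + 155
5476 = 35*155 + 51
155 = 3*51 + 2
51 = 25*2 + 1
2 = 2*1 + 0
Since gcd(2668105, 19892511) = 1, back-substitute to write 1 as a combination:
1 = 51 − 25·2
1 = −25·155 + 76·51
1 = 76·5476 − 2685·155
1 = −2685·33011 + 16186·5476
1 = 16186·236553 − 115987·33011
1 = −115987·1215776 + 596121·236553
1 = 596121·2668105 − 1308229·1215776
1 = −1308229·19892511 + 9753724·2668105
So 2668105·9753724 ≡ 1 (mod 19892511).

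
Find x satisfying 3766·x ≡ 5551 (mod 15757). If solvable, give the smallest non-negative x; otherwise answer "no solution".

1696

First find gcd(3766, 15757):
15757 = 4×3766 + 693
3766 = 5×693 + 301
693 = 2×301 + 91
301 = 3×91 + 28
91 = 3×28 + 7
28 = 4×7 + 0
gcd = 7 and 7 | 5551, so solutions exist. Divide through by 7: 538x ≡ 793 (mod 2251).
Now find 538⁻¹ mod 2251:
2251 = 4*538 + 99
538 = 5*99 + 43
99 = 2*43 + 13
43 = 3*13 + 4
13 = 3*4 + 1
4 = 4*1 + 0
Back-substitute:
1 = 13 − 3·4
1 = −3·43 + 10·13
1 = 10·99 − 23·43
1 = −23·538 + 125·99
1 = 125·2251 − 523·538
So 538·(-523) ≡ 1 (mod 2251), i.e. 538⁻¹ ≡ 1728.
Then x ≡ 1728·793 ≡ 1696 (mod 2251); the smallest non-negative solution is x = 1696.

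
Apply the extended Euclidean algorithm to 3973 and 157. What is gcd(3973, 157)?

Apply Euclid's algorithm to 3973 and 157:
3973 = 25×157 + 48
157 = 3×48 + 13
48 = 3×13 + 9
13 = 1×9 + 4
9 = 2×4 + 1
4 = 4×1 + 0
gcd(3973, 157) = 1.
Back-substituting:
1 = 9 − 2·4
1 = −2·13 + 3·9
1 = 3·48 − 11·13
1 = −11·157 + 36·48
1 = 36·3973 − 911·157
So 1 = (36)·3973 + (-911)·157.

1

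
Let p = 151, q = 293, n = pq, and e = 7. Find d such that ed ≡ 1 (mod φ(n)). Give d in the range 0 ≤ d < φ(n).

φ(n) = (p−1)(q−1) = 150·292 = 43800.
Need d with 7·d ≡ 1 (mod 43800). Apply the extended Euclidean algorithm:
43800 = 6257×7 + 1
7 = 7×1 + 0
Back-substitute:
1 = 43800 − 6257·7
So 7·(-6257) ≡ 1 (mod 43800), hence d ≡ -6257 ≡ 37543 (mod 43800).

37543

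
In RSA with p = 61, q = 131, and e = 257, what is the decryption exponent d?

7193

φ(n) = (p−1)(q−1) = 60·130 = 7800.
Need d with 257·d ≡ 1 (mod 7800). Apply the extended Euclidean algorithm:
7800 = 30·257 + 90
257 = 2·90 + 77
90 = 1·77 + 13
77 = 5·13 + 12
13 = 1·12 + 1
12 = 12·1 + 0
Back-substitute:
1 = 13 − 12
1 = −77 + 6·13
1 = 6·90 − 7·77
1 = −7·257 + 20·90
1 = 20·7800 − 607·257
So 257·(-607) ≡ 1 (mod 7800), hence d ≡ -607 ≡ 7193 (mod 7800).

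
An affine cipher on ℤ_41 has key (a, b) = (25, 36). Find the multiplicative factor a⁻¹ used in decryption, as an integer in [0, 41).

23

gcd(41, 25) by repeated division:
41 = 1×25 + 16
25 = 1×16 + 9
16 = 1×9 + 7
9 = 1×7 + 2
7 = 3×2 + 1
2 = 2×1 + 0
The gcd is 1. Working backward:
1 = 7 − 3·2
1 = −3·9 + 4·7
1 = 4·16 − 7·9
1 = −7·25 + 11·16
1 = 11·41 − 18·25
So 25·(-18) ≡ 1 (mod 41), and -18 ≡ 23 (mod 41).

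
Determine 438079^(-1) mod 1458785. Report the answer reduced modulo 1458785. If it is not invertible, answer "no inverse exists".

Apply the Euclidean algorithm to 1458785 and 438079:
1458785 = 3×438079 + 144548
438079 = 3×144548 + 4435
144548 = 32×4435 + 2628
4435 = 1×2628 + 1807
2628 = 1×1807 + 821
1807 = 2×821 + 165
821 = 4×165 + 161
165 = 1×161 + 4
161 = 40×4 + 1
4 = 4×1 + 0
gcd = 1, so the inverse exists. Back-substitute:
1 = 161 − 40·4
1 = −40·165 + 41·161
1 = 41·821 − 204·165
1 = −204·1807 + 449·821
1 = 449·2628 − 653·1807
1 = −653·4435 + 1102·2628
1 = 1102·144548 − 35917·4435
1 = −35917·438079 + 108853·144548
1 = 108853·1458785 − 362476·438079
So 438079·(-362476) ≡ 1 (mod 1458785), and -362476 ≡ 1096309 (mod 1458785).

1096309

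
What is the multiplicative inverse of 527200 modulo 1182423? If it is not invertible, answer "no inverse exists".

Extended Euclidean algorithm:
1182423 = 2×527200 + 128023
527200 = 4×128023 + 15108
128023 = 8×15108 + 7159
15108 = 2×7159 + 790
7159 = 9×790 + 49
790 = 16×49 + 6
49 = 8×6 + 1
6 = 6×1 + 0
gcd = 1, so the inverse exists. Back-substitute:
1 = 49 − 8·6
1 = −8·790 + 129·49
1 = 129·7159 − 1169·790
1 = −1169·15108 + 2467·7159
1 = 2467·128023 − 20905·15108
1 = −20905·527200 + 86087·128023
1 = 86087·1182423 − 193079·527200
So 527200·(-193079) ≡ 1 (mod 1182423), and -193079 ≡ 989344 (mod 1182423).

989344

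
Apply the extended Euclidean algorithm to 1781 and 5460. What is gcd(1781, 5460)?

13

Euclidean algorithm:
5460 = 3·1781 + 117
1781 = 15·117 + 26
117 = 4·26 + 13
26 = 2·13 + 0
gcd(1781, 5460) = 13.
Working backward:
13 = 117 − 4·26
13 = −4·1781 + 61·117
13 = 61·5460 − 187·1781
So 13 = (61)·5460 + (-187)·1781.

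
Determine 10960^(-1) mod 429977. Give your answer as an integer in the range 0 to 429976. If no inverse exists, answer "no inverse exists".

323542

gcd(429977, 10960) by repeated division:
429977 = 39×10960 + 2537
10960 = 4×2537 + 812
2537 = 3×812 + 101
812 = 8×101 + 4
101 = 25×4 + 1
4 = 4×1 + 0
Since gcd(10960, 429977) = 1, back-substitute to write 1 as a combination:
1 = 101 − 25·4
1 = −25·812 + 201·101
1 = 201·2537 − 628·812
1 = −628·10960 + 2713·2537
1 = 2713·429977 − 106435·10960
Thus 10960·(-106435) ≡ 1 (mod 429977); reducing, -106435 mod 429977 = 323542.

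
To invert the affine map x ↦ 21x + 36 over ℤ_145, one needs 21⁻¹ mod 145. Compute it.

76

Run Euclid on (145, 21):
145 = 6*21 + 19
21 = 1*19 + 2
19 = 9*2 + 1
2 = 2*1 + 0
The gcd is 1. Working backward:
1 = 19 − 9·2
1 = −9·21 + 10·19
1 = 10·145 − 69·21
Hence 21⁻¹ ≡ -69 ≡ 76 (mod 145).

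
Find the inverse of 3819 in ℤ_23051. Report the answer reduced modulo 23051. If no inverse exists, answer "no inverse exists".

1346

Run Euclid on (23051, 3819):
23051 = 6×3819 + 137
3819 = 27×137 + 120
137 = 1×120 + 17
120 = 7×17 + 1
17 = 17×1 + 0
gcd = 1, so the inverse exists. Back-substitute:
1 = 120 − 7·17
1 = −7·137 + 8·120
1 = 8·3819 − 223·137
1 = −223·23051 + 1346·3819
So 3819·1346 ≡ 1 (mod 23051).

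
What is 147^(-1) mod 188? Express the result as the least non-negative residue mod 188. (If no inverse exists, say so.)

Run Euclid on (188, 147):
188 = 1·147 + 41
147 = 3·41 + 24
41 = 1·24 + 17
24 = 1·17 + 7
17 = 2·7 + 3
7 = 2·3 + 1
3 = 3·1 + 0
gcd = 1, so the inverse exists. Back-substitute:
1 = 7 − 2·3
1 = −2·17 + 5·7
1 = 5·24 − 7·17
1 = −7·41 + 12·24
1 = 12·147 − 43·41
1 = −43·188 + 55·147
So 147·55 ≡ 1 (mod 188).

55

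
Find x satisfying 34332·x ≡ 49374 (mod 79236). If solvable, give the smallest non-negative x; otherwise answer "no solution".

no solution

gcd(34332, 79236):
79236 = 2×34332 + 10572
34332 = 3×10572 + 2616
10572 = 4×2616 + 108
2616 = 24×108 + 24
108 = 4×24 + 12
24 = 2×12 + 0
gcd = 12, but 12 ∤ 49374, so the congruence has no solution.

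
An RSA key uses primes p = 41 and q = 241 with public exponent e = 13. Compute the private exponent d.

1477

φ(n) = (p−1)(q−1) = 40·240 = 9600.
Need d with 13·d ≡ 1 (mod 9600). Apply the extended Euclidean algorithm:
9600 = 738×13 + 6
13 = 2×6 + 1
6 = 6×1 + 0
Back-substitute:
1 = 13 − 2·6
1 = −2·9600 + 1477·13
So 13·1477 ≡ 1 (mod 9600), hence d = 1477.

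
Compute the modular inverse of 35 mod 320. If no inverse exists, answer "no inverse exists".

no inverse exists

Compute gcd(35, 320):
320 = 9*35 + 5
35 = 7*5 + 0
Since gcd = 5 > 1, 35 is not a unit mod 320.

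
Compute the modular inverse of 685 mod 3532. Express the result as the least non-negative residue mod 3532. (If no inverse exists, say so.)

165

Extended Euclidean algorithm:
3532 = 5*685 + 107
685 = 6*107 + 43
107 = 2*43 + 21
43 = 2*21 + 1
21 = 21*1 + 0
gcd = 1, so the inverse exists. Back-substitute:
1 = 43 − 2·21
1 = −2·107 + 5·43
1 = 5·685 − 32·107
1 = −32·3532 + 165·685
So 685·165 ≡ 1 (mod 3532).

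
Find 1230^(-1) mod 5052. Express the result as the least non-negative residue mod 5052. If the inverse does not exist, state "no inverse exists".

Euclidean algorithm on 5052, 1230:
5052 = 4×1230 + 132
1230 = 9×132 + 42
132 = 3×42 + 6
42 = 7×6 + 0
gcd(1230, 5052) = 6 ≠ 1, so 1230 has no multiplicative inverse modulo 5052.

no inverse exists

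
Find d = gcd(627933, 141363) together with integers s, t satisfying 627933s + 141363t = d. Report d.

3

Repeated division:
627933 = 4×141363 + 62481
141363 = 2×62481 + 16401
62481 = 3×16401 + 13278
16401 = 1×13278 + 3123
13278 = 4×3123 + 786
3123 = 3×786 + 765
786 = 1×765 + 21
765 = 36×21 + 9
21 = 2×9 + 3
9 = 3×3 + 0
gcd(627933, 141363) = 3.
Working backward:
3 = 21 − 2·9
3 = −2·765 + 73·21
3 = 73·786 − 75·765
3 = −75·3123 + 298·786
3 = 298·13278 − 1267·3123
3 = −1267·16401 + 1565·13278
3 = 1565·62481 − 5962·16401
3 = −5962·141363 + 13489·62481
3 = 13489·627933 − 59918·141363
So 3 = (13489)·627933 + (-59918)·141363.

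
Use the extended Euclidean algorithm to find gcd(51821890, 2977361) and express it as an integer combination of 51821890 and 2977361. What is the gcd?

1

Apply Euclid's algorithm to 51821890 and 2977361:
51821890 = 17*2977361 + 1206753
2977361 = 2*1206753 + 563855
1206753 = 2*563855 + 79043
563855 = 7*79043 + 10554
79043 = 7*10554 + 5165
10554 = 2*5165 + 224
5165 = 23*224 + 13
224 = 17*13 + 3
13 = 4*3 + 1
3 = 3*1 + 0
gcd(51821890, 2977361) = 1.
Back-substituting:
1 = 13 − 4·3
1 = −4·224 + 69·13
1 = 69·5165 − 1591·224
1 = −1591·10554 + 3251·5165
1 = 3251·79043 − 24348·10554
1 = −24348·563855 + 173687·79043
1 = 173687·1206753 − 371722·563855
1 = −371722·2977361 + 917131·1206753
1 = 917131·51821890 − 15962949·2977361
So 1 = (917131)·51821890 + (-15962949)·2977361.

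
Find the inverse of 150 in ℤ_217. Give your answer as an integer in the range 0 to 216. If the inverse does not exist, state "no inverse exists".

68

Apply the Euclidean algorithm to 217 and 150:
217 = 1×150 + 67
150 = 2×67 + 16
67 = 4×16 + 3
16 = 5×3 + 1
3 = 3×1 + 0
Since gcd(150, 217) = 1, back-substitute to write 1 as a combination:
1 = 16 − 5·3
1 = −5·67 + 21·16
1 = 21·150 − 47·67
1 = −47·217 + 68·150
So 150·68 ≡ 1 (mod 217).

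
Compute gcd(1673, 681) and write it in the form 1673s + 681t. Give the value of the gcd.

Repeated division:
1673 = 2·681 + 311
681 = 2·311 + 59
311 = 5·59 + 16
59 = 3·16 + 11
16 = 1·11 + 5
11 = 2·5 + 1
5 = 5·1 + 0
gcd(1673, 681) = 1.
Express as a combination:
1 = 11 − 2·5
1 = −2·16 + 3·11
1 = 3·59 − 11·16
1 = −11·311 + 58·59
1 = 58·681 − 127·311
1 = −127·1673 + 312·681
So 1 = (-127)·1673 + (312)·681.

1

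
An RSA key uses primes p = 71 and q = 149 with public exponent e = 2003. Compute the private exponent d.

φ(n) = (p−1)(q−1) = 70·148 = 10360.
Need d with 2003·d ≡ 1 (mod 10360). Apply the extended Euclidean algorithm:
10360 = 5·2003 + 345
2003 = 5·345 + 278
345 = 1·278 + 67
278 = 4·67 + 10
67 = 6·10 + 7
10 = 1·7 + 3
7 = 2·3 + 1
3 = 3·1 + 0
Back-substitute:
1 = 7 − 2·3
1 = −2·10 + 3·7
1 = 3·67 − 20·10
1 = −20·278 + 83·67
1 = 83·345 − 103·278
1 = −103·2003 + 598·345
1 = 598·10360 − 3093·2003
So 2003·(-3093) ≡ 1 (mod 10360), hence d ≡ -3093 ≡ 7267 (mod 10360).

7267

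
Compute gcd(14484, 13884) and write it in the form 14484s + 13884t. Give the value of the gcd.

Repeated division:
14484 = 1*13884 + 600
13884 = 23*600 + 84
600 = 7*84 + 12
84 = 7*12 + 0
gcd(14484, 13884) = 12.
Back-substituting:
12 = 600 − 7·84
12 = −7·13884 + 162·600
12 = 162·14484 − 169·13884
So 12 = (162)·14484 + (-169)·13884.

12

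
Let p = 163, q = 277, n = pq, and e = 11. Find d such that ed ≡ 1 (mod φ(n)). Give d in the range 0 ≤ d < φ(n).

φ(n) = (p−1)(q−1) = 162·276 = 44712.
Need d with 11·d ≡ 1 (mod 44712). Apply the extended Euclidean algorithm:
44712 = 4064·11 + 8
11 = 1·8 + 3
8 = 2·3 + 2
3 = 1·2 + 1
2 = 2·1 + 0
Back-substitute:
1 = 3 − 2
1 = −8 + 3·3
1 = 3·11 − 4·8
1 = −4·44712 + 16259·11
So 11·16259 ≡ 1 (mod 44712), hence d = 16259.

16259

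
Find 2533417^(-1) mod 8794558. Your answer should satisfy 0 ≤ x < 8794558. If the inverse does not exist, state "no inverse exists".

Apply the Euclidean algorithm to 8794558 and 2533417:
8794558 = 3·2533417 + 1194307
2533417 = 2·1194307 + 144803
1194307 = 8·144803 + 35883
144803 = 4·35883 + 1271
35883 = 28·1271 + 295
1271 = 4·295 + 91
295 = 3·91 + 22
91 = 4·22 + 3
22 = 7·3 + 1
3 = 3·1 + 0
gcd = 1, so the inverse exists. Back-substitute:
1 = 22 − 7·3
1 = −7·91 + 29·22
1 = 29·295 − 94·91
1 = −94·1271 + 405·295
1 = 405·35883 − 11434·1271
1 = −11434·144803 + 46141·35883
1 = 46141·1194307 − 380562·144803
1 = −380562·2533417 + 807265·1194307
1 = 807265·8794558 − 2802357·2533417
Thus 2533417·(-2802357) ≡ 1 (mod 8794558); reducing, -2802357 mod 8794558 = 5992201.

5992201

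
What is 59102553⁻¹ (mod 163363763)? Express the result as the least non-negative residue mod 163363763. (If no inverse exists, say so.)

123744416

Extended Euclidean algorithm:
163363763 = 2·59102553 + 45158657
59102553 = 1·45158657 + 13943896
45158657 = 3·13943896 + 3326969
13943896 = 4·3326969 + 636020
3326969 = 5·636020 + 146869
636020 = 4·146869 + 48544
146869 = 3·48544 + 1237
48544 = 39·1237 + 301
1237 = 4·301 + 33
301 = 9·33 + 4
33 = 8·4 + 1
4 = 4·1 + 0
The gcd is 1. Working backward:
1 = 33 − 8·4
1 = −8·301 + 73·33
1 = 73·1237 − 300·301
1 = −300·48544 + 11773·1237
1 = 11773·146869 − 35619·48544
1 = −35619·636020 + 154249·146869
1 = 154249·3326969 − 806864·636020
1 = −806864·13943896 + 3381705·3326969
1 = 3381705·45158657 − 10951979·13943896
1 = −10951979·59102553 + 14333684·45158657
1 = 14333684·163363763 − 39619347·59102553
So 59102553·(-39619347) ≡ 1 (mod 163363763), and -39619347 ≡ 123744416 (mod 163363763).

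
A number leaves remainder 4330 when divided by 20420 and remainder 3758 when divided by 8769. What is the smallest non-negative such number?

Write x = 4330 + 20420·k. Then 20420·k ≡ 3758 − 4330 ≡ 8197 (mod 8769).
Need 20420⁻¹ mod 8769. Extended Euclid on (8769, 2882):
8769 = 3×2882 + 123
2882 = 23×123 + 53
123 = 2×53 + 17
53 = 3×17 + 2
17 = 8×2 + 1
2 = 2×1 + 0
Back-substitute:
1 = 17 − 8·2
1 = −8·53 + 25·17
1 = 25·123 − 58·53
1 = −58·2882 + 1359·123
1 = 1359·8769 − 4135·2882
20420⁻¹ ≡ 4634 (mod 8769), so k ≡ 4634·8197 ≡ 6359 (mod 8769).
x = 4330 + 20420·6359 = 129855110.

129855110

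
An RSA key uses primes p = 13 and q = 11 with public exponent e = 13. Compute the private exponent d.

37

φ(n) = (p−1)(q−1) = 12·10 = 120.
Need d with 13·d ≡ 1 (mod 120). Apply the extended Euclidean algorithm:
120 = 9*13 + 3
13 = 4*3 + 1
3 = 3*1 + 0
Back-substitute:
1 = 13 − 4·3
1 = −4·120 + 37·13
So 13·37 ≡ 1 (mod 120), hence d = 37.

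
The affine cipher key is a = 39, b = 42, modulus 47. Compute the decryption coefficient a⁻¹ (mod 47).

41

Extended Euclidean algorithm:
47 = 1×39 + 8
39 = 4×8 + 7
8 = 1×7 + 1
7 = 7×1 + 0
The gcd is 1. Working backward:
1 = 8 − 7
1 = −39 + 5·8
1 = 5·47 − 6·39
Hence 39⁻¹ ≡ -6 ≡ 41 (mod 47).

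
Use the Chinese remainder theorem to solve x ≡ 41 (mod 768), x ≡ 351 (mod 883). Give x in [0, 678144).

351785

Write x = 41 + 768·k. Then 768·k ≡ 351 − 41 ≡ 310 (mod 883).
Need 768⁻¹ mod 883. Extended Euclid on (883, 768):
883 = 1*768 + 115
768 = 6*115 + 78
115 = 1*78 + 37
78 = 2*37 + 4
37 = 9*4 + 1
4 = 4*1 + 0
Back-substitute:
1 = 37 − 9·4
1 = −9·78 + 19·37
1 = 19·115 − 28·78
1 = −28·768 + 187·115
1 = 187·883 − 215·768
768⁻¹ ≡ 668 (mod 883), so k ≡ 668·310 ≡ 458 (mod 883).
x = 41 + 768·458 = 351785.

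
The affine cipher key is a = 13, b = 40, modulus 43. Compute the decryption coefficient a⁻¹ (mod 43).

gcd(43, 13) by repeated division:
43 = 3*13 + 4
13 = 3*4 + 1
4 = 4*1 + 0
The gcd is 1. Working backward:
1 = 13 − 3·4
1 = −3·43 + 10·13
So 13·10 ≡ 1 (mod 43).

10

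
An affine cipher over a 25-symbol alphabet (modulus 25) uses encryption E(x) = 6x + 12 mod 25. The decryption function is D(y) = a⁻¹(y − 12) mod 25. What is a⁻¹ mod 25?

21

Apply the Euclidean algorithm to 25 and 6:
25 = 4·6 + 1
6 = 6·1 + 0
Since gcd(6, 25) = 1, back-substitute to write 1 as a combination:
1 = 25 − 4·6
So 6·(-4) ≡ 1 (mod 25), and -4 ≡ 21 (mod 25).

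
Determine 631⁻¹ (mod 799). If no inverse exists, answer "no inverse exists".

604

Run Euclid on (799, 631):
799 = 1·631 + 168
631 = 3·168 + 127
168 = 1·127 + 41
127 = 3·41 + 4
41 = 10·4 + 1
4 = 4·1 + 0
The gcd is 1. Working backward:
1 = 41 − 10·4
1 = −10·127 + 31·41
1 = 31·168 − 41·127
1 = −41·631 + 154·168
1 = 154·799 − 195·631
Thus 631·(-195) ≡ 1 (mod 799); reducing, -195 mod 799 = 604.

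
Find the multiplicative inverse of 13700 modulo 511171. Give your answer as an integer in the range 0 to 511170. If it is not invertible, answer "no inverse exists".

Extended Euclidean algorithm:
511171 = 37*13700 + 4271
13700 = 3*4271 + 887
4271 = 4*887 + 723
887 = 1*723 + 164
723 = 4*164 + 67
164 = 2*67 + 30
67 = 2*30 + 7
30 = 4*7 + 2
7 = 3*2 + 1
2 = 2*1 + 0
Since gcd(13700, 511171) = 1, back-substitute to write 1 as a combination:
1 = 7 − 3·2
1 = −3·30 + 13·7
1 = 13·67 − 29·30
1 = −29·164 + 71·67
1 = 71·723 − 313·164
1 = −313·887 + 384·723
1 = 384·4271 − 1849·887
1 = −1849·13700 + 5931·4271
1 = 5931·511171 − 221296·13700
Hence 13700⁻¹ ≡ -221296 ≡ 289875 (mod 511171).

289875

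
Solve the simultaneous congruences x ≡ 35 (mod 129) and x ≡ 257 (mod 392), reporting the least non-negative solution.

13193

Write x = 35 + 129·k. Then 129·k ≡ 257 − 35 ≡ 222 (mod 392).
Need 129⁻¹ mod 392. Extended Euclid on (392, 129):
392 = 3×129 + 5
129 = 25×5 + 4
5 = 1×4 + 1
4 = 4×1 + 0
Back-substitute:
1 = 5 − 4
1 = −129 + 26·5
1 = 26·392 − 79·129
129⁻¹ ≡ 313 (mod 392), so k ≡ 313·222 ≡ 102 (mod 392).
x = 35 + 129·102 = 13193.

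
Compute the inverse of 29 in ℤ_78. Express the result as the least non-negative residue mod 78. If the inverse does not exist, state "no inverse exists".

35

gcd(78, 29) by repeated division:
78 = 2·29 + 20
29 = 1·20 + 9
20 = 2·9 + 2
9 = 4·2 + 1
2 = 2·1 + 0
The gcd is 1. Working backward:
1 = 9 − 4·2
1 = −4·20 + 9·9
1 = 9·29 − 13·20
1 = −13·78 + 35·29
So 29·35 ≡ 1 (mod 78).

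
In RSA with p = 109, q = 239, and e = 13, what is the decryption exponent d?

7909

φ(n) = (p−1)(q−1) = 108·238 = 25704.
Need d with 13·d ≡ 1 (mod 25704). Apply the extended Euclidean algorithm:
25704 = 1977·13 + 3
13 = 4·3 + 1
3 = 3·1 + 0
Back-substitute:
1 = 13 − 4·3
1 = −4·25704 + 7909·13
So 13·7909 ≡ 1 (mod 25704), hence d = 7909.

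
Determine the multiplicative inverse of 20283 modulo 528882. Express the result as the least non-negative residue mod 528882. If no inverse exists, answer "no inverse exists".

Compute gcd(20283, 528882):
528882 = 26·20283 + 1524
20283 = 13·1524 + 471
1524 = 3·471 + 111
471 = 4·111 + 27
111 = 4·27 + 3
27 = 9·3 + 0
The gcd is 3, not 1, hence no inverse exists.

no inverse exists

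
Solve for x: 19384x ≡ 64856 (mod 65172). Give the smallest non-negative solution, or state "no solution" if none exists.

16256

First find gcd(19384, 65172):
65172 = 3*19384 + 7020
19384 = 2*7020 + 5344
7020 = 1*5344 + 1676
5344 = 3*1676 + 316
1676 = 5*316 + 96
316 = 3*96 + 28
96 = 3*28 + 12
28 = 2*12 + 4
12 = 3*4 + 0
gcd = 4 and 4 | 64856, so solutions exist. Divide through by 4: 4846x ≡ 16214 (mod 16293).
Now find 4846⁻¹ mod 16293:
16293 = 3*4846 + 1755
4846 = 2*1755 + 1336
1755 = 1*1336 + 419
1336 = 3*419 + 79
419 = 5*79 + 24
79 = 3*24 + 7
24 = 3*7 + 3
7 = 2*3 + 1
3 = 3*1 + 0
Back-substitute:
1 = 7 − 2·3
1 = −2·24 + 7·7
1 = 7·79 − 23·24
1 = −23·419 + 122·79
1 = 122·1336 − 389·419
1 = −389·1755 + 511·1336
1 = 511·4846 − 1411·1755
1 = −1411·16293 + 4744·4846
So 4846⁻¹ ≡ 4744 (mod 16293).
Then x ≡ 4744·16214 ≡ 16256 (mod 16293); the smallest non-negative solution is x = 16256.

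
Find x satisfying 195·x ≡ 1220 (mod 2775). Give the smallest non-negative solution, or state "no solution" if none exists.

gcd(195, 2775):
2775 = 14·195 + 45
195 = 4·45 + 15
45 = 3·15 + 0
gcd = 15, but 15 ∤ 1220, so the congruence has no solution.

no solution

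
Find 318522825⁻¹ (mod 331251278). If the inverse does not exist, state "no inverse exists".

249244521

Extended Euclidean algorithm:
331251278 = 1×318522825 + 12728453
318522825 = 25×12728453 + 311500
12728453 = 40×311500 + 268453
311500 = 1×268453 + 43047
268453 = 6×43047 + 10171
43047 = 4×10171 + 2363
10171 = 4×2363 + 719
2363 = 3×719 + 206
719 = 3×206 + 101
206 = 2×101 + 4
101 = 25×4 + 1
4 = 4×1 + 0
gcd = 1, so the inverse exists. Back-substitute:
1 = 101 − 25·4
1 = −25·206 + 51·101
1 = 51·719 − 178·206
1 = −178·2363 + 585·719
1 = 585·10171 − 2518·2363
1 = −2518·43047 + 10657·10171
1 = 10657·268453 − 66460·43047
1 = −66460·311500 + 77117·268453
1 = 77117·12728453 − 3151140·311500
1 = −3151140·318522825 + 78855617·12728453
1 = 78855617·331251278 − 82006757·318522825
Hence 318522825⁻¹ ≡ -82006757 ≡ 249244521 (mod 331251278).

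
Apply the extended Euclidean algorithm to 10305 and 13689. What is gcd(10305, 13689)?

9

Repeated division:
13689 = 1·10305 + 3384
10305 = 3·3384 + 153
3384 = 22·153 + 18
153 = 8·18 + 9
18 = 2·9 + 0
gcd(10305, 13689) = 9.
Express as a combination:
9 = 153 − 8·18
9 = −8·3384 + 177·153
9 = 177·10305 − 539·3384
9 = −539·13689 + 716·10305
So 9 = (-539)·13689 + (716)·10305.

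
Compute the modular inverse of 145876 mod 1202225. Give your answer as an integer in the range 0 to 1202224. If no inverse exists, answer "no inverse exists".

gcd(1202225, 145876) by repeated division:
1202225 = 8*145876 + 35217
145876 = 4*35217 + 5008
35217 = 7*5008 + 161
5008 = 31*161 + 17
161 = 9*17 + 8
17 = 2*8 + 1
8 = 8*1 + 0
Since gcd(145876, 1202225) = 1, back-substitute to write 1 as a combination:
1 = 17 − 2·8
1 = −2·161 + 19·17
1 = 19·5008 − 591·161
1 = −591·35217 + 4156·5008
1 = 4156·145876 − 17215·35217
1 = −17215·1202225 + 141876·145876
So 145876·141876 ≡ 1 (mod 1202225).

141876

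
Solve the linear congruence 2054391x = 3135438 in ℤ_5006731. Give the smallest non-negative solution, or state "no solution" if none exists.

1092158

First find gcd(2054391, 5006731):
5006731 = 2×2054391 + 897949
2054391 = 2×897949 + 258493
897949 = 3×258493 + 122470
258493 = 2×122470 + 13553
122470 = 9×13553 + 493
13553 = 27×493 + 242
493 = 2×242 + 9
242 = 26×9 + 8
9 = 1×8 + 1
8 = 8×1 + 0
gcd = 1, so a unique solution mod 5006731 exists.
Back-substitute for the Bézout coefficients:
1 = 9 − 8
1 = −242 + 27·9
1 = 27·493 − 55·242
1 = −55·13553 + 1512·493
1 = 1512·122470 − 13663·13553
1 = −13663·258493 + 28838·122470
1 = 28838·897949 − 100177·258493
1 = −100177·2054391 + 229192·897949
1 = 229192·5006731 − 558561·2054391
So 2054391·(-558561) ≡ 1 (mod 5006731), giving 2054391⁻¹ ≡ 4448170.
x ≡ 2054391⁻¹·3135438 ≡ 4448170·3135438 ≡ 1092158 (mod 5006731).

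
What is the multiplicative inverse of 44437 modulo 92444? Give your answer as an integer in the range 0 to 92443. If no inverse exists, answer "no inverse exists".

Run Euclid on (92444, 44437):
92444 = 2*44437 + 3570
44437 = 12*3570 + 1597
3570 = 2*1597 + 376
1597 = 4*376 + 93
376 = 4*93 + 4
93 = 23*4 + 1
4 = 4*1 + 0
gcd = 1, so the inverse exists. Back-substitute:
1 = 93 − 23·4
1 = −23·376 + 93·93
1 = 93·1597 − 395·376
1 = −395·3570 + 883·1597
1 = 883·44437 − 10991·3570
1 = −10991·92444 + 22865·44437
So 44437·22865 ≡ 1 (mod 92444).

22865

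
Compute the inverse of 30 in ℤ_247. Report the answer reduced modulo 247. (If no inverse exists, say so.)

140

gcd(247, 30) by repeated division:
247 = 8*30 + 7
30 = 4*7 + 2
7 = 3*2 + 1
2 = 2*1 + 0
Since gcd(30, 247) = 1, back-substitute to write 1 as a combination:
1 = 7 − 3·2
1 = −3·30 + 13·7
1 = 13·247 − 107·30
Thus 30·(-107) ≡ 1 (mod 247); reducing, -107 mod 247 = 140.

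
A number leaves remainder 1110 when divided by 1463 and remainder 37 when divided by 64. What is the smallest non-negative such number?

Write x = 1110 + 1463·k. Then 1463·k ≡ 37 − 1110 ≡ 15 (mod 64).
Need 1463⁻¹ mod 64. Extended Euclid on (64, 55):
64 = 1*55 + 9
55 = 6*9 + 1
9 = 9*1 + 0
Back-substitute:
1 = 55 − 6·9
1 = −6·64 + 7·55
1463⁻¹ ≡ 7 (mod 64), so k ≡ 7·15 ≡ 41 (mod 64).
x = 1110 + 1463·41 = 61093.

61093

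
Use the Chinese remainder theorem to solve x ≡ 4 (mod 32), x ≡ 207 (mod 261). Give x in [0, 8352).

Write x = 4 + 32·k. Then 32·k ≡ 207 − 4 ≡ 203 (mod 261).
Need 32⁻¹ mod 261. Extended Euclid on (261, 32):
261 = 8*32 + 5
32 = 6*5 + 2
5 = 2*2 + 1
2 = 2*1 + 0
Back-substitute:
1 = 5 − 2·2
1 = −2·32 + 13·5
1 = 13·261 − 106·32
32⁻¹ ≡ 155 (mod 261), so k ≡ 155·203 ≡ 145 (mod 261).
x = 4 + 32·145 = 4644.

4644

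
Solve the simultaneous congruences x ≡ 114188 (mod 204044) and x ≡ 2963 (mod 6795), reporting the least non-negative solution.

Write x = 114188 + 204044·k. Then 204044·k ≡ 2963 − 114188 ≡ 4290 (mod 6795).
Need 204044⁻¹ mod 6795. Extended Euclid on (6795, 194):
6795 = 35*194 + 5
194 = 38*5 + 4
5 = 1*4 + 1
4 = 4*1 + 0
Back-substitute:
1 = 5 − 4
1 = −194 + 39·5
1 = 39·6795 − 1366·194
204044⁻¹ ≡ 5429 (mod 6795), so k ≡ 5429·4290 ≡ 3945 (mod 6795).
x = 114188 + 204044·3945 = 805067768.

805067768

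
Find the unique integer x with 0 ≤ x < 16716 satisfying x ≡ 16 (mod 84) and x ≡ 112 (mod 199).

Write x = 16 + 84·k. Then 84·k ≡ 112 − 16 ≡ 96 (mod 199).
Need 84⁻¹ mod 199. Extended Euclid on (199, 84):
199 = 2×84 + 31
84 = 2×31 + 22
31 = 1×22 + 9
22 = 2×9 + 4
9 = 2×4 + 1
4 = 4×1 + 0
Back-substitute:
1 = 9 − 2·4
1 = −2·22 + 5·9
1 = 5·31 − 7·22
1 = −7·84 + 19·31
1 = 19·199 − 45·84
84⁻¹ ≡ 154 (mod 199), so k ≡ 154·96 ≡ 58 (mod 199).
x = 16 + 84·58 = 4888.

4888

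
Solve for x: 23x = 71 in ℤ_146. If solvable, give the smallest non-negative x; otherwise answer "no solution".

111

First find gcd(23, 146):
146 = 6*23 + 8
23 = 2*8 + 7
8 = 1*7 + 1
7 = 7*1 + 0
gcd = 1, so a unique solution mod 146 exists.
Back-substitute for the Bézout coefficients:
1 = 8 − 7
1 = −23 + 3·8
1 = 3·146 − 19·23
So 23·(-19) ≡ 1 (mod 146), giving 23⁻¹ ≡ 127.
x ≡ 23⁻¹·71 ≡ 127·71 ≡ 111 (mod 146).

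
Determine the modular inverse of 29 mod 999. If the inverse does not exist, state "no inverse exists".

gcd(999, 29) by repeated division:
999 = 34×29 + 13
29 = 2×13 + 3
13 = 4×3 + 1
3 = 3×1 + 0
The gcd is 1. Working backward:
1 = 13 − 4·3
1 = −4·29 + 9·13
1 = 9·999 − 310·29
Thus 29·(-310) ≡ 1 (mod 999); reducing, -310 mod 999 = 689.

689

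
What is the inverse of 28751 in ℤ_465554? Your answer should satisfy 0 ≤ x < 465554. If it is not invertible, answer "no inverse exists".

111891

Extended Euclidean algorithm:
465554 = 16×28751 + 5538
28751 = 5×5538 + 1061
5538 = 5×1061 + 233
1061 = 4×233 + 129
233 = 1×129 + 104
129 = 1×104 + 25
104 = 4×25 + 4
25 = 6×4 + 1
4 = 4×1 + 0
Since gcd(28751, 465554) = 1, back-substitute to write 1 as a combination:
1 = 25 − 6·4
1 = −6·104 + 25·25
1 = 25·129 − 31·104
1 = −31·233 + 56·129
1 = 56·1061 − 255·233
1 = −255·5538 + 1331·1061
1 = 1331·28751 − 6910·5538
1 = −6910·465554 + 111891·28751
So 28751·111891 ≡ 1 (mod 465554).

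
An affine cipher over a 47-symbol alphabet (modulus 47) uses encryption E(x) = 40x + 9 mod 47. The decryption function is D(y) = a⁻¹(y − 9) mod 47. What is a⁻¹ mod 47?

20

Apply the Euclidean algorithm to 47 and 40:
47 = 1*40 + 7
40 = 5*7 + 5
7 = 1*5 + 2
5 = 2*2 + 1
2 = 2*1 + 0
The gcd is 1. Working backward:
1 = 5 − 2·2
1 = −2·7 + 3·5
1 = 3·40 − 17·7
1 = −17·47 + 20·40
So 40·20 ≡ 1 (mod 47).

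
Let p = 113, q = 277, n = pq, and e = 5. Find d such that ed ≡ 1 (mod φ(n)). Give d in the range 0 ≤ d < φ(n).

12365

φ(n) = (p−1)(q−1) = 112·276 = 30912.
Need d with 5·d ≡ 1 (mod 30912). Apply the extended Euclidean algorithm:
30912 = 6182×5 + 2
5 = 2×2 + 1
2 = 2×1 + 0
Back-substitute:
1 = 5 − 2·2
1 = −2·30912 + 12365·5
So 5·12365 ≡ 1 (mod 30912), hence d = 12365.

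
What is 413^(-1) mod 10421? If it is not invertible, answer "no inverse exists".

gcd(10421, 413) by repeated division:
10421 = 25·413 + 96
413 = 4·96 + 29
96 = 3·29 + 9
29 = 3·9 + 2
9 = 4·2 + 1
2 = 2·1 + 0
Since gcd(413, 10421) = 1, back-substitute to write 1 as a combination:
1 = 9 − 4·2
1 = −4·29 + 13·9
1 = 13·96 − 43·29
1 = −43·413 + 185·96
1 = 185·10421 − 4668·413
So 413·(-4668) ≡ 1 (mod 10421), and -4668 ≡ 5753 (mod 10421).

5753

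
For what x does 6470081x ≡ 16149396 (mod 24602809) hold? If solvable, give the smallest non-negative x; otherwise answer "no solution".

First find gcd(6470081, 24602809):
24602809 = 3×6470081 + 5192566
6470081 = 1×5192566 + 1277515
5192566 = 4×1277515 + 82506
1277515 = 15×82506 + 39925
82506 = 2×39925 + 2656
39925 = 15×2656 + 85
2656 = 31×85 + 21
85 = 4×21 + 1
21 = 21×1 + 0
gcd = 1, so a unique solution mod 24602809 exists.
Back-substitute for the Bézout coefficients:
1 = 85 − 4·21
1 = −4·2656 + 125·85
1 = 125·39925 − 1879·2656
1 = −1879·82506 + 3883·39925
1 = 3883·1277515 − 60124·82506
1 = −60124·5192566 + 244379·1277515
1 = 244379·6470081 − 304503·5192566
1 = −304503·24602809 + 1157888·6470081
So 6470081·(1157888) ≡ 1 (mod 24602809), giving 6470081⁻¹ ≡ 1157888.
x ≡ 6470081⁻¹·16149396 ≡ 1157888·16149396 ≡ 23677670 (mod 24602809).

23677670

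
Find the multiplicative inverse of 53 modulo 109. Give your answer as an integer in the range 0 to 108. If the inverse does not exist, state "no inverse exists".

Run Euclid on (109, 53):
109 = 2·53 + 3
53 = 17·3 + 2
3 = 1·2 + 1
2 = 2·1 + 0
gcd = 1, so the inverse exists. Back-substitute:
1 = 3 − 2
1 = −53 + 18·3
1 = 18·109 − 37·53
Thus 53·(-37) ≡ 1 (mod 109); reducing, -37 mod 109 = 72.

72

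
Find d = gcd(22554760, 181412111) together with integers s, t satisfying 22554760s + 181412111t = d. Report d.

Euclidean algorithm:
181412111 = 8·22554760 + 974031
22554760 = 23·974031 + 152047
974031 = 6·152047 + 61749
152047 = 2·61749 + 28549
61749 = 2·28549 + 4651
28549 = 6·4651 + 643
4651 = 7·643 + 150
643 = 4·150 + 43
150 = 3·43 + 21
43 = 2·21 + 1
21 = 21·1 + 0
gcd(22554760, 181412111) = 1.
Working backward:
1 = 43 − 2·21
1 = −2·150 + 7·43
1 = 7·643 − 30·150
1 = −30·4651 + 217·643
1 = 217·28549 − 1332·4651
1 = −1332·61749 + 2881·28549
1 = 2881·152047 − 7094·61749
1 = −7094·974031 + 45445·152047
1 = 45445·22554760 − 1052329·974031
1 = −1052329·181412111 + 8464077·22554760
So 1 = (-1052329)·181412111 + (8464077)·22554760.

1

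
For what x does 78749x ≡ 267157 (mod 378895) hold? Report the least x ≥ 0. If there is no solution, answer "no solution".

7923

First find gcd(78749, 378895):
378895 = 4*78749 + 63899
78749 = 1*63899 + 14850
63899 = 4*14850 + 4499
14850 = 3*4499 + 1353
4499 = 3*1353 + 440
1353 = 3*440 + 33
440 = 13*33 + 11
33 = 3*11 + 0
gcd = 11 and 11 | 267157, so solutions exist. Divide through by 11: 7159x ≡ 24287 (mod 34445).
Now find 7159⁻¹ mod 34445:
34445 = 4×7159 + 5809
7159 = 1×5809 + 1350
5809 = 4×1350 + 409
1350 = 3×409 + 123
409 = 3×123 + 40
123 = 3×40 + 3
40 = 13×3 + 1
3 = 3×1 + 0
Back-substitute:
1 = 40 − 13·3
1 = −13·123 + 40·40
1 = 40·409 − 133·123
1 = −133·1350 + 439·409
1 = 439·5809 − 1889·1350
1 = −1889·7159 + 2328·5809
1 = 2328·34445 − 11201·7159
So 7159·(-11201) ≡ 1 (mod 34445), i.e. 7159⁻¹ ≡ 23244.
Then x ≡ 23244·24287 ≡ 7923 (mod 34445); the smallest non-negative solution is x = 7923.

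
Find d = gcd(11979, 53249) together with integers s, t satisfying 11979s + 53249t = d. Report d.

1

Apply Euclid's algorithm to 53249 and 11979:
53249 = 4·11979 + 5333
11979 = 2·5333 + 1313
5333 = 4·1313 + 81
1313 = 16·81 + 17
81 = 4·17 + 13
17 = 1·13 + 4
13 = 3·4 + 1
4 = 4·1 + 0
gcd(11979, 53249) = 1.
Back-substituting:
1 = 13 − 3·4
1 = −3·17 + 4·13
1 = 4·81 − 19·17
1 = −19·1313 + 308·81
1 = 308·5333 − 1251·1313
1 = −1251·11979 + 2810·5333
1 = 2810·53249 − 12491·11979
So 1 = (2810)·53249 + (-12491)·11979.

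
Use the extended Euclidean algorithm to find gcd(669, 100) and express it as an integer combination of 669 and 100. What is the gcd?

Repeated division:
669 = 6×100 + 69
100 = 1×69 + 31
69 = 2×31 + 7
31 = 4×7 + 3
7 = 2×3 + 1
3 = 3×1 + 0
gcd(669, 100) = 1.
Working backward:
1 = 7 − 2·3
1 = −2·31 + 9·7
1 = 9·69 − 20·31
1 = −20·100 + 29·69
1 = 29·669 − 194·100
So 1 = (29)·669 + (-194)·100.

1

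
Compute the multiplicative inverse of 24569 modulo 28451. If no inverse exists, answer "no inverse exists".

14504

gcd(28451, 24569) by repeated division:
28451 = 1*24569 + 3882
24569 = 6*3882 + 1277
3882 = 3*1277 + 51
1277 = 25*51 + 2
51 = 25*2 + 1
2 = 2*1 + 0
The gcd is 1. Working backward:
1 = 51 − 25·2
1 = −25·1277 + 626·51
1 = 626·3882 − 1903·1277
1 = −1903·24569 + 12044·3882
1 = 12044·28451 − 13947·24569
Thus 24569·(-13947) ≡ 1 (mod 28451); reducing, -13947 mod 28451 = 14504.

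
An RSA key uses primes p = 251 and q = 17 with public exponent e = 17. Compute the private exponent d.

2353

φ(n) = (p−1)(q−1) = 250·16 = 4000.
Need d with 17·d ≡ 1 (mod 4000). Apply the extended Euclidean algorithm:
4000 = 235*17 + 5
17 = 3*5 + 2
5 = 2*2 + 1
2 = 2*1 + 0
Back-substitute:
1 = 5 − 2·2
1 = −2·17 + 7·5
1 = 7·4000 − 1647·17
So 17·(-1647) ≡ 1 (mod 4000), hence d ≡ -1647 ≡ 2353 (mod 4000).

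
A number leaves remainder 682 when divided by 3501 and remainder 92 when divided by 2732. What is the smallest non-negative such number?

Write x = 682 + 3501·k. Then 3501·k ≡ 92 − 682 ≡ 2142 (mod 2732).
Need 3501⁻¹ mod 2732. Extended Euclid on (2732, 769):
2732 = 3×769 + 425
769 = 1×425 + 344
425 = 1×344 + 81
344 = 4×81 + 20
81 = 4×20 + 1
20 = 20×1 + 0
Back-substitute:
1 = 81 − 4·20
1 = −4·344 + 17·81
1 = 17·425 − 21·344
1 = −21·769 + 38·425
1 = 38·2732 − 135·769
3501⁻¹ ≡ 2597 (mod 2732), so k ≡ 2597·2142 ≡ 422 (mod 2732).
x = 682 + 3501·422 = 1478104.

1478104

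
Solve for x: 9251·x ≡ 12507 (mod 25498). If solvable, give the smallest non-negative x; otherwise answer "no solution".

729

First find gcd(9251, 25498):
25498 = 2×9251 + 6996
9251 = 1×6996 + 2255
6996 = 3×2255 + 231
2255 = 9×231 + 176
231 = 1×176 + 55
176 = 3×55 + 11
55 = 5×11 + 0
gcd = 11 and 11 | 12507, so solutions exist. Divide through by 11: 841x ≡ 1137 (mod 2318).
Now find 841⁻¹ mod 2318:
2318 = 2×841 + 636
841 = 1×636 + 205
636 = 3×205 + 21
205 = 9×21 + 16
21 = 1×16 + 5
16 = 3×5 + 1
5 = 5×1 + 0
Back-substitute:
1 = 16 − 3·5
1 = −3·21 + 4·16
1 = 4·205 − 39·21
1 = −39·636 + 121·205
1 = 121·841 − 160·636
1 = −160·2318 + 441·841
So 841⁻¹ ≡ 441 (mod 2318).
Then x ≡ 441·1137 ≡ 729 (mod 2318); the smallest non-negative solution is x = 729.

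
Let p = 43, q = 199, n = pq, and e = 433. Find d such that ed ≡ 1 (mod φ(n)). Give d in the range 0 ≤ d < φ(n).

φ(n) = (p−1)(q−1) = 42·198 = 8316.
Need d with 433·d ≡ 1 (mod 8316). Apply the extended Euclidean algorithm:
8316 = 19·433 + 89
433 = 4·89 + 77
89 = 1·77 + 12
77 = 6·12 + 5
12 = 2·5 + 2
5 = 2·2 + 1
2 = 2·1 + 0
Back-substitute:
1 = 5 − 2·2
1 = −2·12 + 5·5
1 = 5·77 − 32·12
1 = −32·89 + 37·77
1 = 37·433 − 180·89
1 = −180·8316 + 3457·433
So 433·3457 ≡ 1 (mod 8316), hence d = 3457.

3457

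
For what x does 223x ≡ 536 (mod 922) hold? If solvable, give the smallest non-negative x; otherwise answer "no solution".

First find gcd(223, 922):
922 = 4×223 + 30
223 = 7×30 + 13
30 = 2×13 + 4
13 = 3×4 + 1
4 = 4×1 + 0
gcd = 1, so a unique solution mod 922 exists.
Back-substitute for the Bézout coefficients:
1 = 13 − 3·4
1 = −3·30 + 7·13
1 = 7·223 − 52·30
1 = −52·922 + 215·223
So 223·(215) ≡ 1 (mod 922), giving 223⁻¹ ≡ 215.
x ≡ 223⁻¹·536 ≡ 215·536 ≡ 912 (mod 922).

912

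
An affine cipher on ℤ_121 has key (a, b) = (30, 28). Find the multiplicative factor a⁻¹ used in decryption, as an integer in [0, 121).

gcd(121, 30) by repeated division:
121 = 4×30 + 1
30 = 30×1 + 0
The gcd is 1. Working backward:
1 = 121 − 4·30
So 30·(-4) ≡ 1 (mod 121), and -4 ≡ 117 (mod 121).

117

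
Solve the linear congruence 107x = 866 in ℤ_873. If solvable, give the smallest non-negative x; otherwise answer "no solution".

First find gcd(107, 873):
873 = 8*107 + 17
107 = 6*17 + 5
17 = 3*5 + 2
5 = 2*2 + 1
2 = 2*1 + 0
gcd = 1, so a unique solution mod 873 exists.
Back-substitute for the Bézout coefficients:
1 = 5 − 2·2
1 = −2·17 + 7·5
1 = 7·107 − 44·17
1 = −44·873 + 359·107
So 107·(359) ≡ 1 (mod 873), giving 107⁻¹ ≡ 359.
x ≡ 107⁻¹·866 ≡ 359·866 ≡ 106 (mod 873).

106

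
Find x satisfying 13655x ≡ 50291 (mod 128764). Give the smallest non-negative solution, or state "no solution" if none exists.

First find gcd(13655, 128764):
128764 = 9·13655 + 5869
13655 = 2·5869 + 1917
5869 = 3·1917 + 118
1917 = 16·118 + 29
118 = 4·29 + 2
29 = 14·2 + 1
2 = 2·1 + 0
gcd = 1, so a unique solution mod 128764 exists.
Back-substitute for the Bézout coefficients:
1 = 29 − 14·2
1 = −14·118 + 57·29
1 = 57·1917 − 926·118
1 = −926·5869 + 2835·1917
1 = 2835·13655 − 6596·5869
1 = −6596·128764 + 62199·13655
So 13655·(62199) ≡ 1 (mod 128764), giving 13655⁻¹ ≡ 62199.
x ≡ 13655⁻¹·50291 ≡ 62199·50291 ≡ 114821 (mod 128764).

114821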